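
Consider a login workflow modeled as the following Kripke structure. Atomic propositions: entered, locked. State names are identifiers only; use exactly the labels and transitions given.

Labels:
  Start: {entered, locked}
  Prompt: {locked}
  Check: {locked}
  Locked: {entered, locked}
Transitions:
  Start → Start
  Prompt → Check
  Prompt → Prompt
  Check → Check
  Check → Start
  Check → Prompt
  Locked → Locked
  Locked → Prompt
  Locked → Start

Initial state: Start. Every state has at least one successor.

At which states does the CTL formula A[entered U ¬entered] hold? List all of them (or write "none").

{Prompt, Check}

States satisfying entered: {Start, Locked}.
States satisfying ¬entered: {Prompt, Check}.
States satisfying A[entered U ¬entered]: {Prompt, Check}.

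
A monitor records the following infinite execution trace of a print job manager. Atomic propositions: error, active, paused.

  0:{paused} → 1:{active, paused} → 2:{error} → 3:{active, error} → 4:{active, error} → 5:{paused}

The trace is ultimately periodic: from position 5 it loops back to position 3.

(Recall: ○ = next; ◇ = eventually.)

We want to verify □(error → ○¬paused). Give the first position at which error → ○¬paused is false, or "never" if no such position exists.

Check error → ○¬paused at each position in order: 0 ✓, 1 ✓, 2 ✓, 3 ✓.
At position 4 the labels are {active, error} and the next position 5 has {paused}, so error → ○¬paused is false there. This is the first violation.

4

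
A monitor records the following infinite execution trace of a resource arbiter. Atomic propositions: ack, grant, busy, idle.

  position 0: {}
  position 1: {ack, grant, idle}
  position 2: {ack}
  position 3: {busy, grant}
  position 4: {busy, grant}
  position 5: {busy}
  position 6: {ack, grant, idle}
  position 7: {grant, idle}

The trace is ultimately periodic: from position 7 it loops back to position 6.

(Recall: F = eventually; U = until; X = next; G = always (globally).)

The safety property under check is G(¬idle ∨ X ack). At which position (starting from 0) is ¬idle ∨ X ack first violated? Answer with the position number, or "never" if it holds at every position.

Check ¬idle ∨ X ack at each position in order: 0 ✓, 1 ✓, 2 ✓, 3 ✓, 4 ✓, 5 ✓.
At position 6 the labels are {ack, grant, idle} and the next position 7 has {grant, idle}, so ¬idle ∨ X ack is false there. This is the first violation.

6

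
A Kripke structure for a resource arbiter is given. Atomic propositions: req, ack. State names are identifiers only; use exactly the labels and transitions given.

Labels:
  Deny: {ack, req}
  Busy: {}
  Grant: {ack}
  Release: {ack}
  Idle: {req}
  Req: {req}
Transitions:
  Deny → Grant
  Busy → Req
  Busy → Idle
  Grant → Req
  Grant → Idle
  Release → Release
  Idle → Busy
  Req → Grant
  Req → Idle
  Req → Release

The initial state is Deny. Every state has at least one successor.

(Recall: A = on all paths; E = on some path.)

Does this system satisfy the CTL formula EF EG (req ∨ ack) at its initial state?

States satisfying EG (req ∨ ack): {Deny, Grant, Release, Req}.
States satisfying EF EG (req ∨ ack): {Deny, Busy, Grant, Release, Idle, Req}.
Some path from Deny reaches a state where EG (req ∨ ack) holds.
Deny ∈ Sat(EF EG (req ∨ ack)).

Holds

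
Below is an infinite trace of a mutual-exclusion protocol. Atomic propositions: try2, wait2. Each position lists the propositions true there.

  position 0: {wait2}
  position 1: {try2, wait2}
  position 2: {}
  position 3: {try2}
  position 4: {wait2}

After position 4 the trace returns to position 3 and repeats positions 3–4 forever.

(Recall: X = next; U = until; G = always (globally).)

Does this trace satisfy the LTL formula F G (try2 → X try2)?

No

G (try2 → X try2) is false at every position 0..4, so it never becomes true and F G (try2 → X try2) fails.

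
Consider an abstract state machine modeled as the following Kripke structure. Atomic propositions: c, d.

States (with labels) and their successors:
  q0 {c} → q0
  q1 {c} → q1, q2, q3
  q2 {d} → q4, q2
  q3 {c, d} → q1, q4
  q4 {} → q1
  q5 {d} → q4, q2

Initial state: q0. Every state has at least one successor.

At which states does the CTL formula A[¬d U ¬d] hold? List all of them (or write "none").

{q0, q1, q4}

States satisfying ¬d: {q0, q1, q4}.
States satisfying A[¬d U ¬d]: {q0, q1, q4}.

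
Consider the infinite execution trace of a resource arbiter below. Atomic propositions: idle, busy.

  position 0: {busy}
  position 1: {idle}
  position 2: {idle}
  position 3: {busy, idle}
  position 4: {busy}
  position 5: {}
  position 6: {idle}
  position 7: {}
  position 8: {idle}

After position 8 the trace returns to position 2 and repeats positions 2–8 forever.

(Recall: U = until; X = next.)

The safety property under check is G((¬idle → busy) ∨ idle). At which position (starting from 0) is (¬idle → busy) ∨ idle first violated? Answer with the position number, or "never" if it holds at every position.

5

Check (¬idle → busy) ∨ idle at each position in order: 0 ✓, 1 ✓, 2 ✓, 3 ✓, 4 ✓.
At position 5 the labels are {}, so (¬idle → busy) ∨ idle is false there. This is the first violation.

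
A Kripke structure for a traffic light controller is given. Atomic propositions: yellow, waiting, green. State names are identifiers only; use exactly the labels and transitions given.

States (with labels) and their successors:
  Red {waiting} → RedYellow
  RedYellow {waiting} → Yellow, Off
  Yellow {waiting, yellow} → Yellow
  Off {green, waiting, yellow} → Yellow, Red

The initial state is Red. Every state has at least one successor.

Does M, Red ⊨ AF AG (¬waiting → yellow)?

States satisfying AG (¬waiting → yellow): {Red, RedYellow, Yellow, Off}.
States satisfying AF AG (¬waiting → yellow): {Red, RedYellow, Yellow, Off}.
Red ∈ Sat(AF AG (¬waiting → yellow)).

Satisfied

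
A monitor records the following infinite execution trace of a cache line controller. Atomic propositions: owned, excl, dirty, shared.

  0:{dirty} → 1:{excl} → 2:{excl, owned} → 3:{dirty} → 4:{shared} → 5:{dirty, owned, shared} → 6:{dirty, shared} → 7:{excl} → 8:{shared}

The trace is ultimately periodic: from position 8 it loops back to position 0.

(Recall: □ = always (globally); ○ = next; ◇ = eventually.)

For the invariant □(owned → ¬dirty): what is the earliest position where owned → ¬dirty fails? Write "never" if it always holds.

5

Check owned → ¬dirty at each position in order: 0 ✓, 1 ✓, 2 ✓, 3 ✓, 4 ✓.
At position 5 the labels are {dirty, owned, shared}, so owned → ¬dirty is false there. This is the first violation.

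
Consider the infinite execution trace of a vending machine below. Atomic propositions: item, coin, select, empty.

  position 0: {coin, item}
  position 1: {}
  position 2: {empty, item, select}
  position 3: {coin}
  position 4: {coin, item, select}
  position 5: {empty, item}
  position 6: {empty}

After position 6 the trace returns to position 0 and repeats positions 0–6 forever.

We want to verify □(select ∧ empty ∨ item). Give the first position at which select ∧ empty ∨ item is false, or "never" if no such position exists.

1

Check select ∧ empty ∨ item at each position in order: 0 ✓.
At position 1 the labels are {}, so select ∧ empty ∨ item is false there. This is the first violation.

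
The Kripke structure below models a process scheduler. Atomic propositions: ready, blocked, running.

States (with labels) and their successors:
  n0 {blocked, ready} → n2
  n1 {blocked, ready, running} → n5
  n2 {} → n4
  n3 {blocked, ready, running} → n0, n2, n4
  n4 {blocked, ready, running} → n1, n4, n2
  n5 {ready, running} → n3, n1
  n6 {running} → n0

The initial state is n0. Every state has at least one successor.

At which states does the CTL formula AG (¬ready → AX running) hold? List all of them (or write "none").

States satisfying ¬ready → AX running: {n0, n1, n2, n3, n4, n5}.
States satisfying AG (¬ready → AX running): {n0, n1, n2, n3, n4, n5}.

{n0, n1, n2, n3, n4, n5}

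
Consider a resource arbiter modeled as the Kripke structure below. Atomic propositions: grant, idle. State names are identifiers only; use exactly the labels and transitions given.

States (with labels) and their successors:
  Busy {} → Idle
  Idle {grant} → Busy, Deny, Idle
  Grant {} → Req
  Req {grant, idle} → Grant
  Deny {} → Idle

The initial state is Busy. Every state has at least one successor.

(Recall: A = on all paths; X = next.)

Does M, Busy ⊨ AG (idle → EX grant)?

States satisfying idle → EX grant: {Busy, Idle, Grant, Deny}.
States satisfying AG (idle → EX grant): {Busy, Idle, Deny}.
Every state reachable from Busy satisfies idle → EX grant.
Busy ∈ Sat(AG (idle → EX grant)).

Holds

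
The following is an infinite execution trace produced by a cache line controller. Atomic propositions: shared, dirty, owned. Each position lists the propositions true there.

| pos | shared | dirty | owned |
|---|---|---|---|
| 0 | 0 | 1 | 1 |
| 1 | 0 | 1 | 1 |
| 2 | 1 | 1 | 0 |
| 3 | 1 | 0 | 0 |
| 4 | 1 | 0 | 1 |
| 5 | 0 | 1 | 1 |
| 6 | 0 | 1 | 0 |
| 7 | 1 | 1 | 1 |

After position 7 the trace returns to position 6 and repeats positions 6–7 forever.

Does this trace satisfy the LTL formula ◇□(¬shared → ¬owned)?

□(¬shared → ¬owned) holds at position 6, which is reachable from 0, so ◇□(¬shared → ¬owned) holds.

Satisfied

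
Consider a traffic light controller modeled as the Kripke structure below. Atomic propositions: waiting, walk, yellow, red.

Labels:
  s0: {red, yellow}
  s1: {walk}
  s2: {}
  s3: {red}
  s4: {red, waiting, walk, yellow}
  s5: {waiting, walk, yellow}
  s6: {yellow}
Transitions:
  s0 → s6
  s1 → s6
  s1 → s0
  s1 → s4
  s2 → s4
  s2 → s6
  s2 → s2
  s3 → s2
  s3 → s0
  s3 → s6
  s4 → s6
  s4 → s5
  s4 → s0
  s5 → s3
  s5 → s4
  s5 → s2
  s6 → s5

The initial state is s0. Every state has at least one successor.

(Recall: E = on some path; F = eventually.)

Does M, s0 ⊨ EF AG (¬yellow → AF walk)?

Does not hold

States satisfying AG (¬yellow → AF walk): ∅.
States satisfying EF AG (¬yellow → AF walk): ∅.
No suitable path/successor from s0 witnesses the formula.
s0 ∉ Sat(EF AG (¬yellow → AF walk)).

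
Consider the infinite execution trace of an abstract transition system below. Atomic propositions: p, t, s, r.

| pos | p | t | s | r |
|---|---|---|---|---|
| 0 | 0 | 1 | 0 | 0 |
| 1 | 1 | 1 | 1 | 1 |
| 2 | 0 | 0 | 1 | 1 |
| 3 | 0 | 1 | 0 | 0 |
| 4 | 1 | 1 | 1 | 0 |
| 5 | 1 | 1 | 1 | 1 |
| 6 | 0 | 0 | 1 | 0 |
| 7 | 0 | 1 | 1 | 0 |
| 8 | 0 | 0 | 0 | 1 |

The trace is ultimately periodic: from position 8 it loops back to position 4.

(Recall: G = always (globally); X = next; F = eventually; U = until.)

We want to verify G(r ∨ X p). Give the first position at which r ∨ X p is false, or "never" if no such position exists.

6

Check r ∨ X p at each position in order: 0 ✓, 1 ✓, 2 ✓, 3 ✓, 4 ✓, 5 ✓.
At position 6 the labels are {s} and the next position 7 has {s, t}, so r ∨ X p is false there. This is the first violation.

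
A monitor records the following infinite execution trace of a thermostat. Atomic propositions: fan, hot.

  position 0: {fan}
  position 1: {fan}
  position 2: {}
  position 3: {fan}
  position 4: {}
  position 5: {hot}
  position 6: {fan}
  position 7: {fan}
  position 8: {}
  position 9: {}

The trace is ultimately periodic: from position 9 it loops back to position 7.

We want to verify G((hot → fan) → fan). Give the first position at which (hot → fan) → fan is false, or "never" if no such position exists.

2

Check (hot → fan) → fan at each position in order: 0 ✓, 1 ✓.
At position 2 the labels are {}, so (hot → fan) → fan is false there. This is the first violation.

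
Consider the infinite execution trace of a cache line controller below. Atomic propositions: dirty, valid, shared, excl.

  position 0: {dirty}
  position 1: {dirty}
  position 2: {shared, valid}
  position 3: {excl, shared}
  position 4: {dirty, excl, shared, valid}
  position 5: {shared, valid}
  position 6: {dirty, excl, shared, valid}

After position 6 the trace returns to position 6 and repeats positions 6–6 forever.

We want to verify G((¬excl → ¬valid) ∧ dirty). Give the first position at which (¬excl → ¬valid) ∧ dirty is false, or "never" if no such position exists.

Check (¬excl → ¬valid) ∧ dirty at each position in order: 0 ✓, 1 ✓.
At position 2 the labels are {shared, valid}, so (¬excl → ¬valid) ∧ dirty is false there. This is the first violation.

2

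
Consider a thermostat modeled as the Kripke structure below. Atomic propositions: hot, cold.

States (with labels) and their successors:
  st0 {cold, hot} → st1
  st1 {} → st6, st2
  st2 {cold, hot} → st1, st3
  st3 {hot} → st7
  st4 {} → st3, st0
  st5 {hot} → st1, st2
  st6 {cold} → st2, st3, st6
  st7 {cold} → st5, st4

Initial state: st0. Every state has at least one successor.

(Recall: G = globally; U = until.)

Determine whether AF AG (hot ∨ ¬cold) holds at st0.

States satisfying AG (hot ∨ ¬cold): ∅.
States satisfying AF AG (hot ∨ ¬cold): ∅.
There is a path from st0 along which AG (hot ∨ ¬cold) never holds.
st0 ∉ Sat(AF AG (hot ∨ ¬cold)).

No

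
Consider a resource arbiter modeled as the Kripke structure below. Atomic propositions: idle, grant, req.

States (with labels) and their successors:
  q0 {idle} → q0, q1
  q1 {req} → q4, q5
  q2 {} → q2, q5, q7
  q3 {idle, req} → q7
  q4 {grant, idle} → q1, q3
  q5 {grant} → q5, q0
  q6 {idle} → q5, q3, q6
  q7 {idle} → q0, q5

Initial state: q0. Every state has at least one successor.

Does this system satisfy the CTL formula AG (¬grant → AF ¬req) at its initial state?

Yes

States satisfying ¬grant → AF ¬req: {q0, q1, q2, q3, q4, q5, q6, q7}.
States satisfying AG (¬grant → AF ¬req): {q0, q1, q2, q3, q4, q5, q6, q7}.
Every state reachable from q0 satisfies ¬grant → AF ¬req.
q0 ∈ Sat(AG (¬grant → AF ¬req)).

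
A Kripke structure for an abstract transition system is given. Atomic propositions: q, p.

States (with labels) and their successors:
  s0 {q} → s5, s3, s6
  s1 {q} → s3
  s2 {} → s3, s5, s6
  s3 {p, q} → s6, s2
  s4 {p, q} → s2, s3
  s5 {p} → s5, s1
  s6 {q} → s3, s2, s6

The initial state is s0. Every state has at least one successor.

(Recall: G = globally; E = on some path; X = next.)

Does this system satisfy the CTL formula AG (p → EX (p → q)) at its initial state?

States satisfying p → EX (p → q): {s0, s1, s2, s3, s4, s5, s6}.
States satisfying AG (p → EX (p → q)): {s0, s1, s2, s3, s4, s5, s6}.
Every state reachable from s0 satisfies p → EX (p → q).
s0 ∈ Sat(AG (p → EX (p → q))).

Yes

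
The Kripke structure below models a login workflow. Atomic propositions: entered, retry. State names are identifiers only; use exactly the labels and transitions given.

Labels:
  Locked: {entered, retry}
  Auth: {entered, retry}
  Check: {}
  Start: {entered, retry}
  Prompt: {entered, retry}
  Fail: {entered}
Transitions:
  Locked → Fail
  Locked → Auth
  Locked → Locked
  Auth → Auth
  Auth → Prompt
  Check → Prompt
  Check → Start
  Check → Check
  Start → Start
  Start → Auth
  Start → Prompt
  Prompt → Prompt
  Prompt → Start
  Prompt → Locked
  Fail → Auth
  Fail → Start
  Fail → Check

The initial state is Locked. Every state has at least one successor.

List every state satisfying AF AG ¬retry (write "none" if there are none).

none

States satisfying AG ¬retry: ∅.
States satisfying AF AG ¬retry: ∅.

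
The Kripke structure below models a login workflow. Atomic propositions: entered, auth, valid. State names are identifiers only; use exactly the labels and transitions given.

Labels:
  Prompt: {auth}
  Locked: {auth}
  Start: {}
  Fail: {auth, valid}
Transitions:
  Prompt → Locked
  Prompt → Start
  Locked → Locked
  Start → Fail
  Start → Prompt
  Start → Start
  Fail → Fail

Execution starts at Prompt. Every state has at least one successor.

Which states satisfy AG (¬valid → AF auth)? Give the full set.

States satisfying ¬valid → AF auth: {Prompt, Locked, Fail}.
States satisfying AG (¬valid → AF auth): {Locked, Fail}.

{Locked, Fail}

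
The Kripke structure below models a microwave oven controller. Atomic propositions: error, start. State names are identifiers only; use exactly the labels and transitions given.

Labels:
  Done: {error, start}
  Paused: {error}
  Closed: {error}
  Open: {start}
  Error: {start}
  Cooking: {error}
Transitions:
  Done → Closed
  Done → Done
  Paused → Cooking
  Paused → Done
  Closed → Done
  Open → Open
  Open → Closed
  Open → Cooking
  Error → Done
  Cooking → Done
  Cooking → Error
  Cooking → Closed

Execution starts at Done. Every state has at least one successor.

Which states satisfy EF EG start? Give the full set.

{Done, Paused, Closed, Open, Error, Cooking}

States satisfying EG start: {Done, Open, Error}.
States satisfying EF EG start: {Done, Paused, Closed, Open, Error, Cooking}.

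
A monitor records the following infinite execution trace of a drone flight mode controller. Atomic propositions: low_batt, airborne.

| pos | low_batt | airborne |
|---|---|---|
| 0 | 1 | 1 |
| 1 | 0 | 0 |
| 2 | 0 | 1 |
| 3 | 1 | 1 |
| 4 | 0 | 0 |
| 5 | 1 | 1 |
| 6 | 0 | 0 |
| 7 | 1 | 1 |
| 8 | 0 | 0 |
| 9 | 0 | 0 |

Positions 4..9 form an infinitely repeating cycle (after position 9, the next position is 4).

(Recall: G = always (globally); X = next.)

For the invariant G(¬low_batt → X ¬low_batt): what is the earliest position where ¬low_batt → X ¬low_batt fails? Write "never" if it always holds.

Check ¬low_batt → X ¬low_batt at each position in order: 0 ✓, 1 ✓.
At position 2 the labels are {airborne} and the next position 3 has {airborne, low_batt}, so ¬low_batt → X ¬low_batt is false there. This is the first violation.

2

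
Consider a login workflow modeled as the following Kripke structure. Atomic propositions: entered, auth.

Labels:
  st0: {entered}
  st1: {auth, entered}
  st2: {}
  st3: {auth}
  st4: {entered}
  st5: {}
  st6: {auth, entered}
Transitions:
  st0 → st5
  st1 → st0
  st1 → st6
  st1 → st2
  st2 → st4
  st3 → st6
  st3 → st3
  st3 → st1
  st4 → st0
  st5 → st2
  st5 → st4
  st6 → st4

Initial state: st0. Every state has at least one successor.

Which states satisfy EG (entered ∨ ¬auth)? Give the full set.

States satisfying entered ∨ ¬auth: {st0, st1, st2, st4, st5, st6}.
States satisfying EG (entered ∨ ¬auth): {st0, st1, st2, st4, st5, st6}.

{st0, st1, st2, st4, st5, st6}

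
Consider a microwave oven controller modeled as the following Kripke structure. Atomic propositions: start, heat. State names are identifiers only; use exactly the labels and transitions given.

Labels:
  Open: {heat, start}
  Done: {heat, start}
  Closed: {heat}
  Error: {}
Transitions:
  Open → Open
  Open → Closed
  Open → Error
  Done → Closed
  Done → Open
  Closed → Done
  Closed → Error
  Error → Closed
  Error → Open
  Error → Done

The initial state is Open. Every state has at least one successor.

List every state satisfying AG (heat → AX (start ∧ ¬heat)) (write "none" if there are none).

none

States satisfying heat → AX (start ∧ ¬heat): {Error}.
States satisfying AG (heat → AX (start ∧ ¬heat)): ∅.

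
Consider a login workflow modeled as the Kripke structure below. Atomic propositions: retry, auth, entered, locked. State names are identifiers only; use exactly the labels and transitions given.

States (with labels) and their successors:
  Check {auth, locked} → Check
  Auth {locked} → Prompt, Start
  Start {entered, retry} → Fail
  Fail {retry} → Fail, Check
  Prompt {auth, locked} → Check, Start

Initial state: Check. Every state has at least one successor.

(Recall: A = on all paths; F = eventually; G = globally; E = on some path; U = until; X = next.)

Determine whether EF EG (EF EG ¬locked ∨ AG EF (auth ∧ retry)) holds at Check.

States satisfying EG (EF EG ¬locked ∨ AG EF (auth ∧ retry)): {Auth, Start, Fail, Prompt}.
States satisfying EF EG (EF EG ¬locked ∨ AG EF (auth ∧ retry)): {Auth, Start, Fail, Prompt}.
No suitable path/successor from Check witnesses the formula.
Check ∉ Sat(EF EG (EF EG ¬locked ∨ AG EF (auth ∧ retry))).

Does not hold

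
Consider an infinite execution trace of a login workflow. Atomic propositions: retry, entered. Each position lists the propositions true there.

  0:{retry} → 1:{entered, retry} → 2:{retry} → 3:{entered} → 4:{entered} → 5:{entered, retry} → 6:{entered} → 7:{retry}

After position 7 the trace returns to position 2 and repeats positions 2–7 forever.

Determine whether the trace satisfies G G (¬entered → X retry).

Does not hold

G (¬entered → X retry) must hold at every position from 0 onward. It fails at position 0, so G G (¬entered → X retry) is false.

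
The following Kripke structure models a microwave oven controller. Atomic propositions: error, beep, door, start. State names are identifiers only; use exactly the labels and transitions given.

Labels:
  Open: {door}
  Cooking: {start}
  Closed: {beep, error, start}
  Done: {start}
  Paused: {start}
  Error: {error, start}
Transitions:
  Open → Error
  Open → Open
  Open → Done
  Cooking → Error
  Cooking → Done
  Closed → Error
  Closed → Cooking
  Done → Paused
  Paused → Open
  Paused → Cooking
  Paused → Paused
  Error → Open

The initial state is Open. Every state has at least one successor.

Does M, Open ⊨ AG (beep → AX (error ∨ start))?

Holds

States satisfying beep → AX (error ∨ start): {Open, Cooking, Closed, Done, Paused, Error}.
States satisfying AG (beep → AX (error ∨ start)): {Open, Cooking, Closed, Done, Paused, Error}.
Every state reachable from Open satisfies beep → AX (error ∨ start).
Open ∈ Sat(AG (beep → AX (error ∨ start))).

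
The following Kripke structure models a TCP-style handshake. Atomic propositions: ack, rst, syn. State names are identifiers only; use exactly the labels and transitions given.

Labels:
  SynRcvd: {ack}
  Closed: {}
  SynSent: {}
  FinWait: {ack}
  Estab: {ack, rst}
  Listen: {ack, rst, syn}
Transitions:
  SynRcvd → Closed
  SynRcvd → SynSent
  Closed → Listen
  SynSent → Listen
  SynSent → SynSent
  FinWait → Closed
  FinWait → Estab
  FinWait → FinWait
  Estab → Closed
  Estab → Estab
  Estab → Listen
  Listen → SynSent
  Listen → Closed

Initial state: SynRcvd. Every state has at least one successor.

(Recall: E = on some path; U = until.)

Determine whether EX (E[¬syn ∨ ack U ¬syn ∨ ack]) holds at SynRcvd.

Satisfied

States satisfying E[¬syn ∨ ack U ¬syn ∨ ack]: {SynRcvd, Closed, SynSent, FinWait, Estab, Listen}.
States satisfying EX (E[¬syn ∨ ack U ¬syn ∨ ack]): {SynRcvd, Closed, SynSent, FinWait, Estab, Listen}.
SynRcvd ∈ Sat(EX (E[¬syn ∨ ack U ¬syn ∨ ack])).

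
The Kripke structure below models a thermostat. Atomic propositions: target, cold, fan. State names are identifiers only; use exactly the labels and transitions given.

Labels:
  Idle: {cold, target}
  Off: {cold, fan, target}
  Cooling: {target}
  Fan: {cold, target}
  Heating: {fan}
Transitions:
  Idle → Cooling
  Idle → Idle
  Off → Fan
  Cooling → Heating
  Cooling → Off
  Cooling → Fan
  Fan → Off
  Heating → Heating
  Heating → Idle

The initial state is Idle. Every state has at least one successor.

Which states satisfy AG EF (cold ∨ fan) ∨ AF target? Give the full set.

{Idle, Off, Cooling, Fan, Heating}

States satisfying EF (cold ∨ fan): {Idle, Off, Cooling, Fan, Heating}.
States satisfying AG EF (cold ∨ fan): {Idle, Off, Cooling, Fan, Heating}.
States satisfying target: {Idle, Off, Cooling, Fan}.
States satisfying AF target: {Idle, Off, Cooling, Fan}.
States satisfying AG EF (cold ∨ fan) ∨ AF target: {Idle, Off, Cooling, Fan, Heating}.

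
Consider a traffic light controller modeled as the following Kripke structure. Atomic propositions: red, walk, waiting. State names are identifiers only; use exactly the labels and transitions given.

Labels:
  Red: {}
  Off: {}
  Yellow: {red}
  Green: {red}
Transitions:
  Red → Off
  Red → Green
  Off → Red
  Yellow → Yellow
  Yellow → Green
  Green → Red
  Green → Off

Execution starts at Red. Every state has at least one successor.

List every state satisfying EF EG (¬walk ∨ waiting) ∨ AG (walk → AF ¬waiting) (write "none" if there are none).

{Red, Off, Yellow, Green}

States satisfying EG (¬walk ∨ waiting): {Red, Off, Yellow, Green}.
States satisfying EF EG (¬walk ∨ waiting): {Red, Off, Yellow, Green}.
States satisfying walk → AF ¬waiting: {Red, Off, Yellow, Green}.
States satisfying AG (walk → AF ¬waiting): {Red, Off, Yellow, Green}.
States satisfying EF EG (¬walk ∨ waiting) ∨ AG (walk → AF ¬waiting): {Red, Off, Yellow, Green}.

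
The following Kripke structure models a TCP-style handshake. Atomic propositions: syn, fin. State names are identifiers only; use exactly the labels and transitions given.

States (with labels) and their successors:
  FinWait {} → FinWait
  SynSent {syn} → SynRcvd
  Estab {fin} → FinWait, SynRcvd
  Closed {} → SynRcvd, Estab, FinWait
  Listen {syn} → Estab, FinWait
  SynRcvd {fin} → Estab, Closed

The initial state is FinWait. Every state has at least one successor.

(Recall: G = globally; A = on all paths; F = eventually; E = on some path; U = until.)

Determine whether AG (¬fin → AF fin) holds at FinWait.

States satisfying ¬fin → AF fin: {SynSent, Estab, SynRcvd}.
States satisfying AG (¬fin → AF fin): ∅.
FinWait is reachable from FinWait and violates ¬fin → AF fin, so AG fails at FinWait.
FinWait ∉ Sat(AG (¬fin → AF fin)).

No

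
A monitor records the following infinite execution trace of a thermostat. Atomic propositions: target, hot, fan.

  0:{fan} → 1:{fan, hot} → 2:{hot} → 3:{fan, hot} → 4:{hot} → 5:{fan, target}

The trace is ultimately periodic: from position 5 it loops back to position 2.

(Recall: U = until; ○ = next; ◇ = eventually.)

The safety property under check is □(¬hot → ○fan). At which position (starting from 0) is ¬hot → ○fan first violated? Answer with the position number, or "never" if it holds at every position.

5

Check ¬hot → ○fan at each position in order: 0 ✓, 1 ✓, 2 ✓, 3 ✓, 4 ✓.
At position 5 the labels are {fan, target} and the next position 2 has {hot}, so ¬hot → ○fan is false there. This is the first violation.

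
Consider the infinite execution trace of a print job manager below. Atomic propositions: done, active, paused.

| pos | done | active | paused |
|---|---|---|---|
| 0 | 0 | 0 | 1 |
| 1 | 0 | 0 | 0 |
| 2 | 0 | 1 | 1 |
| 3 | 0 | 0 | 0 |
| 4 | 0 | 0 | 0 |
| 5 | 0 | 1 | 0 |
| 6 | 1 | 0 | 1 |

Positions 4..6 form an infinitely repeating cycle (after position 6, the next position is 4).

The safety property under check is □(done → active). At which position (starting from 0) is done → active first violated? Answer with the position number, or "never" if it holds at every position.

Check done → active at each position in order: 0 ✓, 1 ✓, 2 ✓, 3 ✓, 4 ✓, 5 ✓.
At position 6 the labels are {done, paused}, so done → active is false there. This is the first violation.

6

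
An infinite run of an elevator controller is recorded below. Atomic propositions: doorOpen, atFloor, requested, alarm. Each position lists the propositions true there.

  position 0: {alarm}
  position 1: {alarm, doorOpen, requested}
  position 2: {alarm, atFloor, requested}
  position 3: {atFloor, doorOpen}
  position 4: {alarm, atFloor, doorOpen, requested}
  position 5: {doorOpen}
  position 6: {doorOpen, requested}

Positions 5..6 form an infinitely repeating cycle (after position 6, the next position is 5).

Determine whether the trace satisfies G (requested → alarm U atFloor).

Does not hold

requested → alarm U atFloor must hold at every position from 0 onward. It fails at position 6, so G (requested → alarm U atFloor) is false.
Positions where requested holds: 1, 2, 4, 6.
Check alarm U atFloor at each: 1→ok, 2→ok, 4→ok, 6→fails.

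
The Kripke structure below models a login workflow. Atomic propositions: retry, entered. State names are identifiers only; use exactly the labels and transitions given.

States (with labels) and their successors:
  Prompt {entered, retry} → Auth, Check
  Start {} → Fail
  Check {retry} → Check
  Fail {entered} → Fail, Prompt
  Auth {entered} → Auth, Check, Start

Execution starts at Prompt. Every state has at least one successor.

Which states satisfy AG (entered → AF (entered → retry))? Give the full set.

States satisfying entered → AF (entered → retry): {Prompt, Start, Check}.
States satisfying AG (entered → AF (entered → retry)): {Check}.

{Check}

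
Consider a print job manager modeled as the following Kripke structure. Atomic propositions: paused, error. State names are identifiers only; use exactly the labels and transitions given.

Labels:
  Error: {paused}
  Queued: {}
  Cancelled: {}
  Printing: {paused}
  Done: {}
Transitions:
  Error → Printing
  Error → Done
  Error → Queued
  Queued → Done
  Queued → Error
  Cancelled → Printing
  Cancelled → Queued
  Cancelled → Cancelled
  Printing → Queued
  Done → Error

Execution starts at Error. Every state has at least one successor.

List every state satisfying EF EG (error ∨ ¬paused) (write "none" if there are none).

States satisfying EG (error ∨ ¬paused): {Cancelled}.
States satisfying EF EG (error ∨ ¬paused): {Cancelled}.

{Cancelled}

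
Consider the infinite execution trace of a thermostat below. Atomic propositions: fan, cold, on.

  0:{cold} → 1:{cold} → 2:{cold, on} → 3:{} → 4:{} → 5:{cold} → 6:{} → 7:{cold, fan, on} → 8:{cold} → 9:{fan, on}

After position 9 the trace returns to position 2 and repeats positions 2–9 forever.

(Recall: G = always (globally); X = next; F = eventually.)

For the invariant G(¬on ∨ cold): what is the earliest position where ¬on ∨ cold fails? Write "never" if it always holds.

Check ¬on ∨ cold at each position in order: 0 ✓, 1 ✓, 2 ✓, 3 ✓, 4 ✓, 5 ✓, 6 ✓, 7 ✓, 8 ✓.
At position 9 the labels are {fan, on}, so ¬on ∨ cold is false there. This is the first violation.

9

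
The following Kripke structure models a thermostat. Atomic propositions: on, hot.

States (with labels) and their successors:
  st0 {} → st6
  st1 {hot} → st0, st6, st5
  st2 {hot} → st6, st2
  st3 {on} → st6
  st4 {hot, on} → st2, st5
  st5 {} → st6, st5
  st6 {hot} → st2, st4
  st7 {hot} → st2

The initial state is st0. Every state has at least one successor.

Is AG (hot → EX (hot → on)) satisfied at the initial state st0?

States satisfying hot → EX (hot → on): {st0, st1, st3, st4, st5, st6}.
States satisfying AG (hot → EX (hot → on)): ∅.
st2 is reachable from st0 and violates hot → EX (hot → on), so AG fails at st0.
st0 ∉ Sat(AG (hot → EX (hot → on))).

Does not hold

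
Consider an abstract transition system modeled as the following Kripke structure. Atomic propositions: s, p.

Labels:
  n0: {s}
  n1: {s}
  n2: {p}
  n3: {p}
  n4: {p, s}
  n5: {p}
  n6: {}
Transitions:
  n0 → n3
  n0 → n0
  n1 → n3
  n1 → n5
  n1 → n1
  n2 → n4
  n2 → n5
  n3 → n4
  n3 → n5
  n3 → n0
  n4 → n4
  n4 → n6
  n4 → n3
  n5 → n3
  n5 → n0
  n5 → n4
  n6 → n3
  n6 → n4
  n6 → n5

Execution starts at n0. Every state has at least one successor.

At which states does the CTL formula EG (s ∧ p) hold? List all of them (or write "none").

States satisfying s ∧ p: {n4}.
States satisfying EG (s ∧ p): {n4}.

{n4}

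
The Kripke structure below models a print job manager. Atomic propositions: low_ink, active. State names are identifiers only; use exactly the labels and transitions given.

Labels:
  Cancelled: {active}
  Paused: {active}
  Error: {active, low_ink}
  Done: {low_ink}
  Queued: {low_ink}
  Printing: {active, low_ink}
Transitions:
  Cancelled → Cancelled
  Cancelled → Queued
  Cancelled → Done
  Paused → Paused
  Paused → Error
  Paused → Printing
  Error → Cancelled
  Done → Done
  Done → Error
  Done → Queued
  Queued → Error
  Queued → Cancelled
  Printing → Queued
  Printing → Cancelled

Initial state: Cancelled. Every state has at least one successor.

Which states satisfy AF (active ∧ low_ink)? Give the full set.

States satisfying active ∧ low_ink: {Error, Printing}.
States satisfying AF (active ∧ low_ink): {Error, Printing}.

{Error, Printing}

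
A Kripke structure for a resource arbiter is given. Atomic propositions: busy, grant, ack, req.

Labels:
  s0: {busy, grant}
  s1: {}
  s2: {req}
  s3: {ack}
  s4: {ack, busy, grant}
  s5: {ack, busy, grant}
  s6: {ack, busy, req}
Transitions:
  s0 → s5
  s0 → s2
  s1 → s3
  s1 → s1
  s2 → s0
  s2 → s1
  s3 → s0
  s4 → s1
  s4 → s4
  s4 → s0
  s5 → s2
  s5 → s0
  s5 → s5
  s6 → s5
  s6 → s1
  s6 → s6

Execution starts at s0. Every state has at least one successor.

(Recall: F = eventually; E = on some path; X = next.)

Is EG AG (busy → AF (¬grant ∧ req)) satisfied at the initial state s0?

Does not hold

States satisfying AG (busy → AF (¬grant ∧ req)): ∅.
States satisfying EG AG (busy → AF (¬grant ∧ req)): ∅.
No suitable path/successor from s0 witnesses the formula.
s0 ∉ Sat(EG AG (busy → AF (¬grant ∧ req))).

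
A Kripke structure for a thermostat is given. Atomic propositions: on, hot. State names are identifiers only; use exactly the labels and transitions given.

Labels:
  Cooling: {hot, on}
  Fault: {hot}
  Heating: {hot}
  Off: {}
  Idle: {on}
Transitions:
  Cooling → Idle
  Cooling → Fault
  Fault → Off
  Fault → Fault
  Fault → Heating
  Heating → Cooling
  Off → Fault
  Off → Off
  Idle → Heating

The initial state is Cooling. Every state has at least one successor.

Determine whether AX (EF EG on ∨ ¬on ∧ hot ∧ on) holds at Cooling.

States satisfying EF EG on ∨ ¬on ∧ hot ∧ on: ∅.
States satisfying AX (EF EG on ∨ ¬on ∧ hot ∧ on): ∅.
Cooling ∉ Sat(AX (EF EG on ∨ ¬on ∧ hot ∧ on)).

Violated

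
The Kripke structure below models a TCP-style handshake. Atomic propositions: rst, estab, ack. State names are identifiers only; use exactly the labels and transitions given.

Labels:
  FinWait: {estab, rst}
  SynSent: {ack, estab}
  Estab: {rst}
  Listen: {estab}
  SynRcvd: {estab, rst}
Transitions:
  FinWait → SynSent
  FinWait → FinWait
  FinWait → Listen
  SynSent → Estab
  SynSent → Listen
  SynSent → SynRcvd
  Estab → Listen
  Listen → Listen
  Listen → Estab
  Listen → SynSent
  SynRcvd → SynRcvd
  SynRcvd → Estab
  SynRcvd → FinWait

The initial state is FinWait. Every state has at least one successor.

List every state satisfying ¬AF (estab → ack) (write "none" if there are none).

States satisfying estab → ack: {SynSent, Estab}.
States satisfying AF (estab → ack): {SynSent, Estab}.
States satisfying ¬AF (estab → ack): {FinWait, Listen, SynRcvd}.

{FinWait, Listen, SynRcvd}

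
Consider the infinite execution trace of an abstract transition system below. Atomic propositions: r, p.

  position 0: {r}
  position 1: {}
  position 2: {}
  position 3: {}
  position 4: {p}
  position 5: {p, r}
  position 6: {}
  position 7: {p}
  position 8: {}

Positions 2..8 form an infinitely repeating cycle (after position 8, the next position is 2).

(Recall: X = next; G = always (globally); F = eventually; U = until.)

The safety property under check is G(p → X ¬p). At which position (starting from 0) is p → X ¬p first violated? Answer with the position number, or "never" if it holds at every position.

Check p → X ¬p at each position in order: 0 ✓, 1 ✓, 2 ✓, 3 ✓.
At position 4 the labels are {p} and the next position 5 has {p, r}, so p → X ¬p is false there. This is the first violation.

4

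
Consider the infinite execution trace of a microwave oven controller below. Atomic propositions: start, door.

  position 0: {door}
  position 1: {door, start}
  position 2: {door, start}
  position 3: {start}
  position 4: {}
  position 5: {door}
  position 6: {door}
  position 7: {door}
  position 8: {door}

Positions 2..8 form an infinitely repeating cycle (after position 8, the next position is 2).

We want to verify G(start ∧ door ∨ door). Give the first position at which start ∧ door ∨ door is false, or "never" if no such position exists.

3

Check start ∧ door ∨ door at each position in order: 0 ✓, 1 ✓, 2 ✓.
At position 3 the labels are {start}, so start ∧ door ∨ door is false there. This is the first violation.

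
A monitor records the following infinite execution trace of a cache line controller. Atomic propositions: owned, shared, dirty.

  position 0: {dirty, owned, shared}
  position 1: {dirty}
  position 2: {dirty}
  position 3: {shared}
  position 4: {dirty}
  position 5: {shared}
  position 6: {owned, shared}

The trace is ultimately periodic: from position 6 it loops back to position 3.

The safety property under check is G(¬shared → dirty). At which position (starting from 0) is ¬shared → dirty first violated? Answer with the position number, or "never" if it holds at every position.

never

¬shared → dirty holds at every position 0..6, and those are all the positions the trace ever visits, so the invariant G(¬shared → dirty) is never violated.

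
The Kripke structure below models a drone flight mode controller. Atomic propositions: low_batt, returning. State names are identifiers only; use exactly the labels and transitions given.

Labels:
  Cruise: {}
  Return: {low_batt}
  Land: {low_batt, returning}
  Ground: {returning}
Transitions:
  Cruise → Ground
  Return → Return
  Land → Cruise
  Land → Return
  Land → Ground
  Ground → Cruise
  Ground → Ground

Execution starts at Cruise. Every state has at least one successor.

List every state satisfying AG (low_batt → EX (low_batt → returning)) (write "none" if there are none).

States satisfying low_batt → EX (low_batt → returning): {Cruise, Land, Ground}.
States satisfying AG (low_batt → EX (low_batt → returning)): {Cruise, Ground}.

{Cruise, Ground}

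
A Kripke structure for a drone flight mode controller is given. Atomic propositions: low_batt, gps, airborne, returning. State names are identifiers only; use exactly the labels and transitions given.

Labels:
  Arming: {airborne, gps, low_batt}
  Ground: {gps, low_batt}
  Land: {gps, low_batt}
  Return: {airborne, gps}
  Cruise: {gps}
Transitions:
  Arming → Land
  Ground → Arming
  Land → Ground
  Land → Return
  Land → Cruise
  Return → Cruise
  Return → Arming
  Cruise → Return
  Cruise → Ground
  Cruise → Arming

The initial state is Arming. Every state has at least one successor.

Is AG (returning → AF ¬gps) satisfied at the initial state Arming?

States satisfying returning → AF ¬gps: {Arming, Ground, Land, Return, Cruise}.
States satisfying AG (returning → AF ¬gps): {Arming, Ground, Land, Return, Cruise}.
Every state reachable from Arming satisfies returning → AF ¬gps.
Arming ∈ Sat(AG (returning → AF ¬gps)).

Holds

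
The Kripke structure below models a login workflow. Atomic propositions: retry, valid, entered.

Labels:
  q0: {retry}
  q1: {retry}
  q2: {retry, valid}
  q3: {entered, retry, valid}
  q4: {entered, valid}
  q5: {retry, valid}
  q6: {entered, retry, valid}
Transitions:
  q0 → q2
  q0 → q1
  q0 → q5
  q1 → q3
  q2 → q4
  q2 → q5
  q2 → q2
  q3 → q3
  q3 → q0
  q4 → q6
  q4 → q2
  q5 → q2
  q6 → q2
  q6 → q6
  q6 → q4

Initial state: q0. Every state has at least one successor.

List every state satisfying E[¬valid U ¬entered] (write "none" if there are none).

{q0, q1, q2, q5}

States satisfying ¬valid: {q0, q1}.
States satisfying ¬entered: {q0, q1, q2, q5}.
States satisfying E[¬valid U ¬entered]: {q0, q1, q2, q5}.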